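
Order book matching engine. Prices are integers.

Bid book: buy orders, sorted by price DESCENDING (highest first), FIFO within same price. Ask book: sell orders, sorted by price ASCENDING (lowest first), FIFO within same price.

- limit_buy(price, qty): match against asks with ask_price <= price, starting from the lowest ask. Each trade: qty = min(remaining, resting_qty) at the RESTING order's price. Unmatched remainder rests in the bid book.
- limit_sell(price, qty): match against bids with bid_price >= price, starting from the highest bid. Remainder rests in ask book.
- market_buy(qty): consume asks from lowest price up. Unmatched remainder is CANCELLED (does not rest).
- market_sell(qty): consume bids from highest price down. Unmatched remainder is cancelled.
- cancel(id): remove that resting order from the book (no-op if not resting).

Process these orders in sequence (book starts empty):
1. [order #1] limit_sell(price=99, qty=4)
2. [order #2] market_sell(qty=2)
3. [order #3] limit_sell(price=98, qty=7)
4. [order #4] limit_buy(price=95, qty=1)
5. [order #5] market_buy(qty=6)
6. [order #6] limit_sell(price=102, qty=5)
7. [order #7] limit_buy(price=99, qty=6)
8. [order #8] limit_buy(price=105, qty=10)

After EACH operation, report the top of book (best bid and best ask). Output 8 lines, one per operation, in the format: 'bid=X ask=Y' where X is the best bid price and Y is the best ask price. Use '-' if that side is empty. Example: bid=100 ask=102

Answer: bid=- ask=99
bid=- ask=99
bid=- ask=98
bid=95 ask=98
bid=95 ask=98
bid=95 ask=98
bid=99 ask=102
bid=105 ask=-

Derivation:
After op 1 [order #1] limit_sell(price=99, qty=4): fills=none; bids=[-] asks=[#1:4@99]
After op 2 [order #2] market_sell(qty=2): fills=none; bids=[-] asks=[#1:4@99]
After op 3 [order #3] limit_sell(price=98, qty=7): fills=none; bids=[-] asks=[#3:7@98 #1:4@99]
After op 4 [order #4] limit_buy(price=95, qty=1): fills=none; bids=[#4:1@95] asks=[#3:7@98 #1:4@99]
After op 5 [order #5] market_buy(qty=6): fills=#5x#3:6@98; bids=[#4:1@95] asks=[#3:1@98 #1:4@99]
After op 6 [order #6] limit_sell(price=102, qty=5): fills=none; bids=[#4:1@95] asks=[#3:1@98 #1:4@99 #6:5@102]
After op 7 [order #7] limit_buy(price=99, qty=6): fills=#7x#3:1@98 #7x#1:4@99; bids=[#7:1@99 #4:1@95] asks=[#6:5@102]
After op 8 [order #8] limit_buy(price=105, qty=10): fills=#8x#6:5@102; bids=[#8:5@105 #7:1@99 #4:1@95] asks=[-]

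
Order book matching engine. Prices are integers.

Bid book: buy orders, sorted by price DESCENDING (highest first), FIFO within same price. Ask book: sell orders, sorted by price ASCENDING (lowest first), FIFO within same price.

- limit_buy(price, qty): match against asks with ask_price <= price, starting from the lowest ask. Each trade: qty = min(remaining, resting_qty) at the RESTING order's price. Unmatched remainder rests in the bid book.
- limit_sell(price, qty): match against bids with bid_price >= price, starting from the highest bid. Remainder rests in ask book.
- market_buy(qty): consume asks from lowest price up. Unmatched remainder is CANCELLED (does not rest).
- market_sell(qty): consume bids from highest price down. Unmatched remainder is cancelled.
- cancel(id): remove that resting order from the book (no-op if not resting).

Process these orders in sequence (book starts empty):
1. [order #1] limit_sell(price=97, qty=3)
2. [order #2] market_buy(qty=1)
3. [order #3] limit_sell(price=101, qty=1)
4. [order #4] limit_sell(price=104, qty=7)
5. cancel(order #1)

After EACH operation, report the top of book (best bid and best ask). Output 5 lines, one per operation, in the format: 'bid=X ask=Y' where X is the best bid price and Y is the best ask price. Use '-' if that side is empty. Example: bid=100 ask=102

Answer: bid=- ask=97
bid=- ask=97
bid=- ask=97
bid=- ask=97
bid=- ask=101

Derivation:
After op 1 [order #1] limit_sell(price=97, qty=3): fills=none; bids=[-] asks=[#1:3@97]
After op 2 [order #2] market_buy(qty=1): fills=#2x#1:1@97; bids=[-] asks=[#1:2@97]
After op 3 [order #3] limit_sell(price=101, qty=1): fills=none; bids=[-] asks=[#1:2@97 #3:1@101]
After op 4 [order #4] limit_sell(price=104, qty=7): fills=none; bids=[-] asks=[#1:2@97 #3:1@101 #4:7@104]
After op 5 cancel(order #1): fills=none; bids=[-] asks=[#3:1@101 #4:7@104]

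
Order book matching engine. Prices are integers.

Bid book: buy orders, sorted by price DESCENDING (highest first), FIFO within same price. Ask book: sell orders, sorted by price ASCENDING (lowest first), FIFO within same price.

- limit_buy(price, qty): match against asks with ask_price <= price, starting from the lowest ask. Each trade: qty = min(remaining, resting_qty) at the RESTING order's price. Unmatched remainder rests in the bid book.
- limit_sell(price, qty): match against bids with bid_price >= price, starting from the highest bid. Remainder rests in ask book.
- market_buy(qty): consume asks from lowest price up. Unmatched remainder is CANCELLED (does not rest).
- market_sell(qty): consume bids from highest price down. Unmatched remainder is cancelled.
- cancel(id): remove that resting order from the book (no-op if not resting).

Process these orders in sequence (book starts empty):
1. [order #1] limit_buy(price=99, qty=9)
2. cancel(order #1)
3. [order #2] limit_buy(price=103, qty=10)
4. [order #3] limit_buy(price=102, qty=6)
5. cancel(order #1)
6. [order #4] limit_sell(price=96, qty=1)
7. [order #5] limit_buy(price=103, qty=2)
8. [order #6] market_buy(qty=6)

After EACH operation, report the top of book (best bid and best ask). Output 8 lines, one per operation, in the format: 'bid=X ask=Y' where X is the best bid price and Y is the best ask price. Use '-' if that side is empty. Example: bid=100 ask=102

After op 1 [order #1] limit_buy(price=99, qty=9): fills=none; bids=[#1:9@99] asks=[-]
After op 2 cancel(order #1): fills=none; bids=[-] asks=[-]
After op 3 [order #2] limit_buy(price=103, qty=10): fills=none; bids=[#2:10@103] asks=[-]
After op 4 [order #3] limit_buy(price=102, qty=6): fills=none; bids=[#2:10@103 #3:6@102] asks=[-]
After op 5 cancel(order #1): fills=none; bids=[#2:10@103 #3:6@102] asks=[-]
After op 6 [order #4] limit_sell(price=96, qty=1): fills=#2x#4:1@103; bids=[#2:9@103 #3:6@102] asks=[-]
After op 7 [order #5] limit_buy(price=103, qty=2): fills=none; bids=[#2:9@103 #5:2@103 #3:6@102] asks=[-]
After op 8 [order #6] market_buy(qty=6): fills=none; bids=[#2:9@103 #5:2@103 #3:6@102] asks=[-]

Answer: bid=99 ask=-
bid=- ask=-
bid=103 ask=-
bid=103 ask=-
bid=103 ask=-
bid=103 ask=-
bid=103 ask=-
bid=103 ask=-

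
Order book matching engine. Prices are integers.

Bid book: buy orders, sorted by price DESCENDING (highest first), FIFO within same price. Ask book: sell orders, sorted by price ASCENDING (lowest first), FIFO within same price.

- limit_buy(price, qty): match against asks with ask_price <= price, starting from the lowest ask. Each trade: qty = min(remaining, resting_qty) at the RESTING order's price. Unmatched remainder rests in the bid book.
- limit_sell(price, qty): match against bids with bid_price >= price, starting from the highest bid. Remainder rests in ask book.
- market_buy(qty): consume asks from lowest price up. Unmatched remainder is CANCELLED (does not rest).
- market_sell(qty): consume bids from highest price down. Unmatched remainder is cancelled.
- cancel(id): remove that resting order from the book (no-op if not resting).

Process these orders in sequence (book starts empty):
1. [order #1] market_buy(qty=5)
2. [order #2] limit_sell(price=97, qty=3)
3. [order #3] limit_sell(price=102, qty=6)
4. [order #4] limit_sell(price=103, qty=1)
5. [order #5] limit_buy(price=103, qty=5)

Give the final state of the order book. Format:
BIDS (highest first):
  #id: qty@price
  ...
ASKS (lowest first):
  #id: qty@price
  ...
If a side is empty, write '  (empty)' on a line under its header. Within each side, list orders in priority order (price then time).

After op 1 [order #1] market_buy(qty=5): fills=none; bids=[-] asks=[-]
After op 2 [order #2] limit_sell(price=97, qty=3): fills=none; bids=[-] asks=[#2:3@97]
After op 3 [order #3] limit_sell(price=102, qty=6): fills=none; bids=[-] asks=[#2:3@97 #3:6@102]
After op 4 [order #4] limit_sell(price=103, qty=1): fills=none; bids=[-] asks=[#2:3@97 #3:6@102 #4:1@103]
After op 5 [order #5] limit_buy(price=103, qty=5): fills=#5x#2:3@97 #5x#3:2@102; bids=[-] asks=[#3:4@102 #4:1@103]

Answer: BIDS (highest first):
  (empty)
ASKS (lowest first):
  #3: 4@102
  #4: 1@103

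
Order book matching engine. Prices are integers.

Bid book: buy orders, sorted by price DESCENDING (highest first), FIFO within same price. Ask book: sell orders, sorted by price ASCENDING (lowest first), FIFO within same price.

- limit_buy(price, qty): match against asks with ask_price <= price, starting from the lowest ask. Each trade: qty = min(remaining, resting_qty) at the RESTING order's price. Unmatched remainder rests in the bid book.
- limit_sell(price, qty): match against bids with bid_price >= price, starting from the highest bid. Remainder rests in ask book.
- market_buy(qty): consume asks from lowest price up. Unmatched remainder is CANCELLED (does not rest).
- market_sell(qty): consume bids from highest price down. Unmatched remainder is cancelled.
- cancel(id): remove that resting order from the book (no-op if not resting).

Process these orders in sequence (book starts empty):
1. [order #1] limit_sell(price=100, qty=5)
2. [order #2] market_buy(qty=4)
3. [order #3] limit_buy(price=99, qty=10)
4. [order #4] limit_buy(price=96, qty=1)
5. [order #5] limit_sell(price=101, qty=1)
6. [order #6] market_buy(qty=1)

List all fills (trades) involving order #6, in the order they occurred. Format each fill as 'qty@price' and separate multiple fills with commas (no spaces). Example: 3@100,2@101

Answer: 1@100

Derivation:
After op 1 [order #1] limit_sell(price=100, qty=5): fills=none; bids=[-] asks=[#1:5@100]
After op 2 [order #2] market_buy(qty=4): fills=#2x#1:4@100; bids=[-] asks=[#1:1@100]
After op 3 [order #3] limit_buy(price=99, qty=10): fills=none; bids=[#3:10@99] asks=[#1:1@100]
After op 4 [order #4] limit_buy(price=96, qty=1): fills=none; bids=[#3:10@99 #4:1@96] asks=[#1:1@100]
After op 5 [order #5] limit_sell(price=101, qty=1): fills=none; bids=[#3:10@99 #4:1@96] asks=[#1:1@100 #5:1@101]
After op 6 [order #6] market_buy(qty=1): fills=#6x#1:1@100; bids=[#3:10@99 #4:1@96] asks=[#5:1@101]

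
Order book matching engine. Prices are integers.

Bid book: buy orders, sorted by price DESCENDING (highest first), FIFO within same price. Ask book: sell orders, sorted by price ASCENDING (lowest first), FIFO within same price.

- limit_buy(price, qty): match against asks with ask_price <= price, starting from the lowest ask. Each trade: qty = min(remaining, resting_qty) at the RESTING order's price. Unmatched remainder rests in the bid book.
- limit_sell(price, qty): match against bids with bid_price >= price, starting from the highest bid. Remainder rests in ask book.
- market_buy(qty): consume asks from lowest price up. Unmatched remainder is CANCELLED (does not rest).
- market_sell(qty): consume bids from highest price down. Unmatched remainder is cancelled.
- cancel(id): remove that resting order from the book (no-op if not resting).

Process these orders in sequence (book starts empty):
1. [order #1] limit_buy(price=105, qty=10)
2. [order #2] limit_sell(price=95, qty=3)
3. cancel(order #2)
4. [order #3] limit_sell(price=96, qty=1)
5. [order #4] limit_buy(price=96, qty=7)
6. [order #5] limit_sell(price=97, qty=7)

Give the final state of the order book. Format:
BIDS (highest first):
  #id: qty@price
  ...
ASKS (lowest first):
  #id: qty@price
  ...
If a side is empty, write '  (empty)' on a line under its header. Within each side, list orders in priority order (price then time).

After op 1 [order #1] limit_buy(price=105, qty=10): fills=none; bids=[#1:10@105] asks=[-]
After op 2 [order #2] limit_sell(price=95, qty=3): fills=#1x#2:3@105; bids=[#1:7@105] asks=[-]
After op 3 cancel(order #2): fills=none; bids=[#1:7@105] asks=[-]
After op 4 [order #3] limit_sell(price=96, qty=1): fills=#1x#3:1@105; bids=[#1:6@105] asks=[-]
After op 5 [order #4] limit_buy(price=96, qty=7): fills=none; bids=[#1:6@105 #4:7@96] asks=[-]
After op 6 [order #5] limit_sell(price=97, qty=7): fills=#1x#5:6@105; bids=[#4:7@96] asks=[#5:1@97]

Answer: BIDS (highest first):
  #4: 7@96
ASKS (lowest first):
  #5: 1@97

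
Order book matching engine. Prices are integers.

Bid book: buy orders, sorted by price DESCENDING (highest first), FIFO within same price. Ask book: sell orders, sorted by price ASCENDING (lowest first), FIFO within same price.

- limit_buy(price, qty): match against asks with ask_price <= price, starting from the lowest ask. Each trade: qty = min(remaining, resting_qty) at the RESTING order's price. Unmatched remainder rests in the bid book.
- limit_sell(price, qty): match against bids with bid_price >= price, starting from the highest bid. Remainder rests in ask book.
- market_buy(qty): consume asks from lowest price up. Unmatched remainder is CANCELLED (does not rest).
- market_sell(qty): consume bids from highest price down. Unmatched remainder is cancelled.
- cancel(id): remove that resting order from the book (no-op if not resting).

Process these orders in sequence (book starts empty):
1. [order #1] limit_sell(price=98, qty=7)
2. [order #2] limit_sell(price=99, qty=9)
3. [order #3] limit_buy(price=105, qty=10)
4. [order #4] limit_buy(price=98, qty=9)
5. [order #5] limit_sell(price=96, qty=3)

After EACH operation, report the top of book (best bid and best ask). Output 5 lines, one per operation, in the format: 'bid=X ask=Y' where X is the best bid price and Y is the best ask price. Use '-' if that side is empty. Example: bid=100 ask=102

Answer: bid=- ask=98
bid=- ask=98
bid=- ask=99
bid=98 ask=99
bid=98 ask=99

Derivation:
After op 1 [order #1] limit_sell(price=98, qty=7): fills=none; bids=[-] asks=[#1:7@98]
After op 2 [order #2] limit_sell(price=99, qty=9): fills=none; bids=[-] asks=[#1:7@98 #2:9@99]
After op 3 [order #3] limit_buy(price=105, qty=10): fills=#3x#1:7@98 #3x#2:3@99; bids=[-] asks=[#2:6@99]
After op 4 [order #4] limit_buy(price=98, qty=9): fills=none; bids=[#4:9@98] asks=[#2:6@99]
After op 5 [order #5] limit_sell(price=96, qty=3): fills=#4x#5:3@98; bids=[#4:6@98] asks=[#2:6@99]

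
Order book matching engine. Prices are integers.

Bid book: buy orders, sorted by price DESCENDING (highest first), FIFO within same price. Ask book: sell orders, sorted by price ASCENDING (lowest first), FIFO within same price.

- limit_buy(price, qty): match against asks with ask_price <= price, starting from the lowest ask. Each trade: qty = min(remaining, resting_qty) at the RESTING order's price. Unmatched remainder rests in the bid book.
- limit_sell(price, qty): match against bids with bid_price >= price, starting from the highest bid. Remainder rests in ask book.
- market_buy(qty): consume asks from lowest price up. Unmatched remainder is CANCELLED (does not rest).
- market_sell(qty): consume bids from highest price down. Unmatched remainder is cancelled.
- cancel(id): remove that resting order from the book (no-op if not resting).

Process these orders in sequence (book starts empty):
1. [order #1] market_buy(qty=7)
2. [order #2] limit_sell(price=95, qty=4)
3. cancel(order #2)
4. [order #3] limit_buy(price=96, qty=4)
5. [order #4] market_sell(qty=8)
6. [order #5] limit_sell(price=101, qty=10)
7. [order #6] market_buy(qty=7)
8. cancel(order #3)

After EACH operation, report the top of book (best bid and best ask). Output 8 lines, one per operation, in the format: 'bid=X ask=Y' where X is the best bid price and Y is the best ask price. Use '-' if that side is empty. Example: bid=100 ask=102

After op 1 [order #1] market_buy(qty=7): fills=none; bids=[-] asks=[-]
After op 2 [order #2] limit_sell(price=95, qty=4): fills=none; bids=[-] asks=[#2:4@95]
After op 3 cancel(order #2): fills=none; bids=[-] asks=[-]
After op 4 [order #3] limit_buy(price=96, qty=4): fills=none; bids=[#3:4@96] asks=[-]
After op 5 [order #4] market_sell(qty=8): fills=#3x#4:4@96; bids=[-] asks=[-]
After op 6 [order #5] limit_sell(price=101, qty=10): fills=none; bids=[-] asks=[#5:10@101]
After op 7 [order #6] market_buy(qty=7): fills=#6x#5:7@101; bids=[-] asks=[#5:3@101]
After op 8 cancel(order #3): fills=none; bids=[-] asks=[#5:3@101]

Answer: bid=- ask=-
bid=- ask=95
bid=- ask=-
bid=96 ask=-
bid=- ask=-
bid=- ask=101
bid=- ask=101
bid=- ask=101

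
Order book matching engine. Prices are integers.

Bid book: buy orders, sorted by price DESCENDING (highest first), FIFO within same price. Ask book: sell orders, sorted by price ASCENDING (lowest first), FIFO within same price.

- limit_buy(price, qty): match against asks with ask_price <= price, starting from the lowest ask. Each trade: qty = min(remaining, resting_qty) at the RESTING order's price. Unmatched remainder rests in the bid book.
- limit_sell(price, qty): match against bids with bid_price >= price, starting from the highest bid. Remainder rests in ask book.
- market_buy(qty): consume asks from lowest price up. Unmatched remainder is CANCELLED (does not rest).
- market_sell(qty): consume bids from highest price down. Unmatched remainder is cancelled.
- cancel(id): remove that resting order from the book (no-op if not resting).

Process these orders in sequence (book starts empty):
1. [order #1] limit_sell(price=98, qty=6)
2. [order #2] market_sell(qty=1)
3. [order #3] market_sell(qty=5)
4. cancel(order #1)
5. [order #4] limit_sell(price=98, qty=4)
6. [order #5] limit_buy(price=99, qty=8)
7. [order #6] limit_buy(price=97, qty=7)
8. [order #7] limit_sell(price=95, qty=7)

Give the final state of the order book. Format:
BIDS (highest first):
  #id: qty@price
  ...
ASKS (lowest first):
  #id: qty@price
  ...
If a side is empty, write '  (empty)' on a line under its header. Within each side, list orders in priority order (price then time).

After op 1 [order #1] limit_sell(price=98, qty=6): fills=none; bids=[-] asks=[#1:6@98]
After op 2 [order #2] market_sell(qty=1): fills=none; bids=[-] asks=[#1:6@98]
After op 3 [order #3] market_sell(qty=5): fills=none; bids=[-] asks=[#1:6@98]
After op 4 cancel(order #1): fills=none; bids=[-] asks=[-]
After op 5 [order #4] limit_sell(price=98, qty=4): fills=none; bids=[-] asks=[#4:4@98]
After op 6 [order #5] limit_buy(price=99, qty=8): fills=#5x#4:4@98; bids=[#5:4@99] asks=[-]
After op 7 [order #6] limit_buy(price=97, qty=7): fills=none; bids=[#5:4@99 #6:7@97] asks=[-]
After op 8 [order #7] limit_sell(price=95, qty=7): fills=#5x#7:4@99 #6x#7:3@97; bids=[#6:4@97] asks=[-]

Answer: BIDS (highest first):
  #6: 4@97
ASKS (lowest first):
  (empty)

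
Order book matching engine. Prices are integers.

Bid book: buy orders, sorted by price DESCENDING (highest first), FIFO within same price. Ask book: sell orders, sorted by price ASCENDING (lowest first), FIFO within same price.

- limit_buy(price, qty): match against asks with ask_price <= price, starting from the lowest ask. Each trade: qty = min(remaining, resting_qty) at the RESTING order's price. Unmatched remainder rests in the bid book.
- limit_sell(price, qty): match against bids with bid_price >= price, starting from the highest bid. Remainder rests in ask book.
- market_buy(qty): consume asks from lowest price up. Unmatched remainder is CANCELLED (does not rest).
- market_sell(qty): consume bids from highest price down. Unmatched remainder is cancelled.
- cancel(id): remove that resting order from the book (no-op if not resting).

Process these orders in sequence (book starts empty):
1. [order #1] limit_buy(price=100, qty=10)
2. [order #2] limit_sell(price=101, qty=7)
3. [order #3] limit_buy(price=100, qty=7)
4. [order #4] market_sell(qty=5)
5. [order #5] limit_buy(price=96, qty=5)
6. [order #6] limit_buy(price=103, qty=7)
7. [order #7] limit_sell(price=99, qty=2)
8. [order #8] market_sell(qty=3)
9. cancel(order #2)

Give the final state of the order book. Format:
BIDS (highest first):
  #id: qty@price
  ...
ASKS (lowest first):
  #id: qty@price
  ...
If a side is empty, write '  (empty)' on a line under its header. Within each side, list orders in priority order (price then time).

Answer: BIDS (highest first):
  #3: 7@100
  #5: 5@96
ASKS (lowest first):
  (empty)

Derivation:
After op 1 [order #1] limit_buy(price=100, qty=10): fills=none; bids=[#1:10@100] asks=[-]
After op 2 [order #2] limit_sell(price=101, qty=7): fills=none; bids=[#1:10@100] asks=[#2:7@101]
After op 3 [order #3] limit_buy(price=100, qty=7): fills=none; bids=[#1:10@100 #3:7@100] asks=[#2:7@101]
After op 4 [order #4] market_sell(qty=5): fills=#1x#4:5@100; bids=[#1:5@100 #3:7@100] asks=[#2:7@101]
After op 5 [order #5] limit_buy(price=96, qty=5): fills=none; bids=[#1:5@100 #3:7@100 #5:5@96] asks=[#2:7@101]
After op 6 [order #6] limit_buy(price=103, qty=7): fills=#6x#2:7@101; bids=[#1:5@100 #3:7@100 #5:5@96] asks=[-]
After op 7 [order #7] limit_sell(price=99, qty=2): fills=#1x#7:2@100; bids=[#1:3@100 #3:7@100 #5:5@96] asks=[-]
After op 8 [order #8] market_sell(qty=3): fills=#1x#8:3@100; bids=[#3:7@100 #5:5@96] asks=[-]
After op 9 cancel(order #2): fills=none; bids=[#3:7@100 #5:5@96] asks=[-]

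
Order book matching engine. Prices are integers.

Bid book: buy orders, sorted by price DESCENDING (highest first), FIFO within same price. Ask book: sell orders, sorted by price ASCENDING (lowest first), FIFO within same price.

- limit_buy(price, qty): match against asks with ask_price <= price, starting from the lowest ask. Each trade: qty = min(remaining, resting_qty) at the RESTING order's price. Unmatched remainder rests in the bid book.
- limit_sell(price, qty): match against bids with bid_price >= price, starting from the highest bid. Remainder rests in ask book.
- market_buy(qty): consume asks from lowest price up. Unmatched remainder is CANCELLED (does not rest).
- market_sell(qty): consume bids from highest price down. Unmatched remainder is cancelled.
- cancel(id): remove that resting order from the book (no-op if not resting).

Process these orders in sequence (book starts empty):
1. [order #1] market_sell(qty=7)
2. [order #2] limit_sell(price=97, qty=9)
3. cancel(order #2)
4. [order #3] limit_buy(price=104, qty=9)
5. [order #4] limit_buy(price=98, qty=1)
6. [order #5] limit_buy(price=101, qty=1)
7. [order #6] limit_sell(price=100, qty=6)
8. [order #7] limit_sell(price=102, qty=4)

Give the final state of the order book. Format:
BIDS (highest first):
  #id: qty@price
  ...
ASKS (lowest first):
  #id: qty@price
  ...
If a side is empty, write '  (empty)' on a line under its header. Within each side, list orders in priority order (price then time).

After op 1 [order #1] market_sell(qty=7): fills=none; bids=[-] asks=[-]
After op 2 [order #2] limit_sell(price=97, qty=9): fills=none; bids=[-] asks=[#2:9@97]
After op 3 cancel(order #2): fills=none; bids=[-] asks=[-]
After op 4 [order #3] limit_buy(price=104, qty=9): fills=none; bids=[#3:9@104] asks=[-]
After op 5 [order #4] limit_buy(price=98, qty=1): fills=none; bids=[#3:9@104 #4:1@98] asks=[-]
After op 6 [order #5] limit_buy(price=101, qty=1): fills=none; bids=[#3:9@104 #5:1@101 #4:1@98] asks=[-]
After op 7 [order #6] limit_sell(price=100, qty=6): fills=#3x#6:6@104; bids=[#3:3@104 #5:1@101 #4:1@98] asks=[-]
After op 8 [order #7] limit_sell(price=102, qty=4): fills=#3x#7:3@104; bids=[#5:1@101 #4:1@98] asks=[#7:1@102]

Answer: BIDS (highest first):
  #5: 1@101
  #4: 1@98
ASKS (lowest first):
  #7: 1@102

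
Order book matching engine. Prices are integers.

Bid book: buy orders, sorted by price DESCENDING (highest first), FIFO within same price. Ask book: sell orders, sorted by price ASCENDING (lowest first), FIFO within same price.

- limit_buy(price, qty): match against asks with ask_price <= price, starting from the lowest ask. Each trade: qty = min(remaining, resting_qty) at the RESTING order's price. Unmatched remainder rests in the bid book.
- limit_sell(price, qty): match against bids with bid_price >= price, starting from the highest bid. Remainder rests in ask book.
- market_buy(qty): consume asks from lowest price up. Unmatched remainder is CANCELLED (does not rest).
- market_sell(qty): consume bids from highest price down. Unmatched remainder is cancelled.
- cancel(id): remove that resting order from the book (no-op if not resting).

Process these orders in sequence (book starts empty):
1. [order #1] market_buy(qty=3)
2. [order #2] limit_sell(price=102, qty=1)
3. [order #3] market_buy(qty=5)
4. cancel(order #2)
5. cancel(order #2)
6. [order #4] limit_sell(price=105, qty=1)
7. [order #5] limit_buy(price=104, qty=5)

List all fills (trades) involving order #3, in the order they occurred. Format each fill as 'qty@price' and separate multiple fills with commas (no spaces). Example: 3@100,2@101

After op 1 [order #1] market_buy(qty=3): fills=none; bids=[-] asks=[-]
After op 2 [order #2] limit_sell(price=102, qty=1): fills=none; bids=[-] asks=[#2:1@102]
After op 3 [order #3] market_buy(qty=5): fills=#3x#2:1@102; bids=[-] asks=[-]
After op 4 cancel(order #2): fills=none; bids=[-] asks=[-]
After op 5 cancel(order #2): fills=none; bids=[-] asks=[-]
After op 6 [order #4] limit_sell(price=105, qty=1): fills=none; bids=[-] asks=[#4:1@105]
After op 7 [order #5] limit_buy(price=104, qty=5): fills=none; bids=[#5:5@104] asks=[#4:1@105]

Answer: 1@102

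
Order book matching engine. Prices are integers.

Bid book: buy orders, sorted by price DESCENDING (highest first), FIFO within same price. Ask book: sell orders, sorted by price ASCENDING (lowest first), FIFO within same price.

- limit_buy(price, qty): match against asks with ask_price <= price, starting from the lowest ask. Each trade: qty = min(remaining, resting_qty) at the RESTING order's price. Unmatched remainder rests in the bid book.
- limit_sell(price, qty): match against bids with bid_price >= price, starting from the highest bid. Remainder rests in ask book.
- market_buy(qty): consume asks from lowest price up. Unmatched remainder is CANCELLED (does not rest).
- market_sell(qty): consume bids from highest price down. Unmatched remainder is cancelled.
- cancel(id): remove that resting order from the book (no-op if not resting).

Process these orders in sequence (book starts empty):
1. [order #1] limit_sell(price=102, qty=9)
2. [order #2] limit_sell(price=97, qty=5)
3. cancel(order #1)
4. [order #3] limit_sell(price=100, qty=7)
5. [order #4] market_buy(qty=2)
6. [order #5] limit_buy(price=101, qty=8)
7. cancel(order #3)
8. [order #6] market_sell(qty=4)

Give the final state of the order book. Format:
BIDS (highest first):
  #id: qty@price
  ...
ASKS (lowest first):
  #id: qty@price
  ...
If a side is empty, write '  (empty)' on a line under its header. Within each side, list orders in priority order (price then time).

Answer: BIDS (highest first):
  (empty)
ASKS (lowest first):
  (empty)

Derivation:
After op 1 [order #1] limit_sell(price=102, qty=9): fills=none; bids=[-] asks=[#1:9@102]
After op 2 [order #2] limit_sell(price=97, qty=5): fills=none; bids=[-] asks=[#2:5@97 #1:9@102]
After op 3 cancel(order #1): fills=none; bids=[-] asks=[#2:5@97]
After op 4 [order #3] limit_sell(price=100, qty=7): fills=none; bids=[-] asks=[#2:5@97 #3:7@100]
After op 5 [order #4] market_buy(qty=2): fills=#4x#2:2@97; bids=[-] asks=[#2:3@97 #3:7@100]
After op 6 [order #5] limit_buy(price=101, qty=8): fills=#5x#2:3@97 #5x#3:5@100; bids=[-] asks=[#3:2@100]
After op 7 cancel(order #3): fills=none; bids=[-] asks=[-]
After op 8 [order #6] market_sell(qty=4): fills=none; bids=[-] asks=[-]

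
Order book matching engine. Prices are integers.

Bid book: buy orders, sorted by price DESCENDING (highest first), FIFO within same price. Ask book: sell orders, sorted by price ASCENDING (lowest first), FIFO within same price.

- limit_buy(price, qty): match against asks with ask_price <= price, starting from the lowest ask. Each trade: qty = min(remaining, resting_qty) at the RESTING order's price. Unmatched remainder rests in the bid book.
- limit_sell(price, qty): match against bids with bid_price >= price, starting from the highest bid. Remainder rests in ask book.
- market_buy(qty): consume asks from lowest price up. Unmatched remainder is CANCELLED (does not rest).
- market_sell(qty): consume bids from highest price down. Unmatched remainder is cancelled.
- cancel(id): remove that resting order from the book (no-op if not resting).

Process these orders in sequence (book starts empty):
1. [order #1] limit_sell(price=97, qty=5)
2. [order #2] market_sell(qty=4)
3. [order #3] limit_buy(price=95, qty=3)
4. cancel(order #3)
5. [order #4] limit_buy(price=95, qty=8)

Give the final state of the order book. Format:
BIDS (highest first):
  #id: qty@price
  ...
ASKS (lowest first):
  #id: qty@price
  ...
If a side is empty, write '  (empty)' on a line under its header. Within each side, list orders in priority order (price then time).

Answer: BIDS (highest first):
  #4: 8@95
ASKS (lowest first):
  #1: 5@97

Derivation:
After op 1 [order #1] limit_sell(price=97, qty=5): fills=none; bids=[-] asks=[#1:5@97]
After op 2 [order #2] market_sell(qty=4): fills=none; bids=[-] asks=[#1:5@97]
After op 3 [order #3] limit_buy(price=95, qty=3): fills=none; bids=[#3:3@95] asks=[#1:5@97]
After op 4 cancel(order #3): fills=none; bids=[-] asks=[#1:5@97]
After op 5 [order #4] limit_buy(price=95, qty=8): fills=none; bids=[#4:8@95] asks=[#1:5@97]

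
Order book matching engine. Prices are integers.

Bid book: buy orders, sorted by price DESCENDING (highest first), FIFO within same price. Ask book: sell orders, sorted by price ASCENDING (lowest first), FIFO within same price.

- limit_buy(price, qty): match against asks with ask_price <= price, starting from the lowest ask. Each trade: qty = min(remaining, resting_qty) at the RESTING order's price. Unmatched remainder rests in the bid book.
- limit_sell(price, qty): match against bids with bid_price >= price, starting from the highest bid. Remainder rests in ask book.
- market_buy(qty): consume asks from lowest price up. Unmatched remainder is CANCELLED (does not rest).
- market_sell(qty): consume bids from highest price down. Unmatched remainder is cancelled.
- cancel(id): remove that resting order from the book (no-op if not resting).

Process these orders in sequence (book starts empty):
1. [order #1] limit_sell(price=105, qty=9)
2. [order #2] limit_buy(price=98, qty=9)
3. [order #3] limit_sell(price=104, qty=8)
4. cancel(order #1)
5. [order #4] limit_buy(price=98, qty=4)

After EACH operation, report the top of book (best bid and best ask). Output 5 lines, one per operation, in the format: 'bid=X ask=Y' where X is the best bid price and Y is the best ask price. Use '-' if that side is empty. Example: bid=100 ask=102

Answer: bid=- ask=105
bid=98 ask=105
bid=98 ask=104
bid=98 ask=104
bid=98 ask=104

Derivation:
After op 1 [order #1] limit_sell(price=105, qty=9): fills=none; bids=[-] asks=[#1:9@105]
After op 2 [order #2] limit_buy(price=98, qty=9): fills=none; bids=[#2:9@98] asks=[#1:9@105]
After op 3 [order #3] limit_sell(price=104, qty=8): fills=none; bids=[#2:9@98] asks=[#3:8@104 #1:9@105]
After op 4 cancel(order #1): fills=none; bids=[#2:9@98] asks=[#3:8@104]
After op 5 [order #4] limit_buy(price=98, qty=4): fills=none; bids=[#2:9@98 #4:4@98] asks=[#3:8@104]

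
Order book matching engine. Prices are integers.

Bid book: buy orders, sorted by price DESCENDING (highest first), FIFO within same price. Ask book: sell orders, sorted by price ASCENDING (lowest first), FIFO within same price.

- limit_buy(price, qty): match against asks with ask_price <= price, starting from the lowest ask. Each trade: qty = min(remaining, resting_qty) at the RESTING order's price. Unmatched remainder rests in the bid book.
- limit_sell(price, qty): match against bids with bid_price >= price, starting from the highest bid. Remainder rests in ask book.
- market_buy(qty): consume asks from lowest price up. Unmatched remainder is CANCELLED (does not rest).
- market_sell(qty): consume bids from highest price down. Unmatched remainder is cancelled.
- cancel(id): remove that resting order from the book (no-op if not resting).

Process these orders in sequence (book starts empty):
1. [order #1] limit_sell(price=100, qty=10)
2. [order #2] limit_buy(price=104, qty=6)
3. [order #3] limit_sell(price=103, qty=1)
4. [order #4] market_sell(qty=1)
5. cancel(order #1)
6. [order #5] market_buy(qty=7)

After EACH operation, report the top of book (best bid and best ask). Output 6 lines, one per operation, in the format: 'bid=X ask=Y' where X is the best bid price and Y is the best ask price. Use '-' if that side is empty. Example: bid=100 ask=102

Answer: bid=- ask=100
bid=- ask=100
bid=- ask=100
bid=- ask=100
bid=- ask=103
bid=- ask=-

Derivation:
After op 1 [order #1] limit_sell(price=100, qty=10): fills=none; bids=[-] asks=[#1:10@100]
After op 2 [order #2] limit_buy(price=104, qty=6): fills=#2x#1:6@100; bids=[-] asks=[#1:4@100]
After op 3 [order #3] limit_sell(price=103, qty=1): fills=none; bids=[-] asks=[#1:4@100 #3:1@103]
After op 4 [order #4] market_sell(qty=1): fills=none; bids=[-] asks=[#1:4@100 #3:1@103]
After op 5 cancel(order #1): fills=none; bids=[-] asks=[#3:1@103]
After op 6 [order #5] market_buy(qty=7): fills=#5x#3:1@103; bids=[-] asks=[-]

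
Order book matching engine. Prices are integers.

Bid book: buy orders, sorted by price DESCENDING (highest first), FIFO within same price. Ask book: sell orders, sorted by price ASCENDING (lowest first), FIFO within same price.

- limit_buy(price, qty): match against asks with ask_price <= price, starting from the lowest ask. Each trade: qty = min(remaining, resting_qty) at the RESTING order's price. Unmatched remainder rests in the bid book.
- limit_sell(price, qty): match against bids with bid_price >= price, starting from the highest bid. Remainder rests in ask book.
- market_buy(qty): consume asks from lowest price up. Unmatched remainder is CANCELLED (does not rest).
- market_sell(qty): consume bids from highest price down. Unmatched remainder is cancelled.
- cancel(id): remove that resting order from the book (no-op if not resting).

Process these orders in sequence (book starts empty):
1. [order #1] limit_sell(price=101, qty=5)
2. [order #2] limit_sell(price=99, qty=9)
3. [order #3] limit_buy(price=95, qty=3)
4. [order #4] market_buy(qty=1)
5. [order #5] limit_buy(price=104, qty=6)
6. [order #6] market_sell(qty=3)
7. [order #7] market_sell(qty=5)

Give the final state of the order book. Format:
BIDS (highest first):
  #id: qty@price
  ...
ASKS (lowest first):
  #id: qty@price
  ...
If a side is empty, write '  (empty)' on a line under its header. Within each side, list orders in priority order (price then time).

After op 1 [order #1] limit_sell(price=101, qty=5): fills=none; bids=[-] asks=[#1:5@101]
After op 2 [order #2] limit_sell(price=99, qty=9): fills=none; bids=[-] asks=[#2:9@99 #1:5@101]
After op 3 [order #3] limit_buy(price=95, qty=3): fills=none; bids=[#3:3@95] asks=[#2:9@99 #1:5@101]
After op 4 [order #4] market_buy(qty=1): fills=#4x#2:1@99; bids=[#3:3@95] asks=[#2:8@99 #1:5@101]
After op 5 [order #5] limit_buy(price=104, qty=6): fills=#5x#2:6@99; bids=[#3:3@95] asks=[#2:2@99 #1:5@101]
After op 6 [order #6] market_sell(qty=3): fills=#3x#6:3@95; bids=[-] asks=[#2:2@99 #1:5@101]
After op 7 [order #7] market_sell(qty=5): fills=none; bids=[-] asks=[#2:2@99 #1:5@101]

Answer: BIDS (highest first):
  (empty)
ASKS (lowest first):
  #2: 2@99
  #1: 5@101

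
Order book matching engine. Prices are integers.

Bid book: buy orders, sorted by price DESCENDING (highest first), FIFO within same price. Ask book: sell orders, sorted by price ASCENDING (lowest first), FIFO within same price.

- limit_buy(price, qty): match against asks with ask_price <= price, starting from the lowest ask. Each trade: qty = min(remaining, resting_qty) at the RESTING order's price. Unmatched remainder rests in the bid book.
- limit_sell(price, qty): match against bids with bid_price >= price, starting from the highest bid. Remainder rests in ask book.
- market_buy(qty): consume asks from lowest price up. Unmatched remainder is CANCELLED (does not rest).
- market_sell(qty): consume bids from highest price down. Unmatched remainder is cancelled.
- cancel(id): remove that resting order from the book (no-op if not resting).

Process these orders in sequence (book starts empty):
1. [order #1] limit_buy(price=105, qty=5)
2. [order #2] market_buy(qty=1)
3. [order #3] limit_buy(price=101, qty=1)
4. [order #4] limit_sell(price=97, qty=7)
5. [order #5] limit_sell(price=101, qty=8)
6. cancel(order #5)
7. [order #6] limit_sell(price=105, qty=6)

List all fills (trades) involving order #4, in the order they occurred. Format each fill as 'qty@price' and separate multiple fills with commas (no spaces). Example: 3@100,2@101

Answer: 5@105,1@101

Derivation:
After op 1 [order #1] limit_buy(price=105, qty=5): fills=none; bids=[#1:5@105] asks=[-]
After op 2 [order #2] market_buy(qty=1): fills=none; bids=[#1:5@105] asks=[-]
After op 3 [order #3] limit_buy(price=101, qty=1): fills=none; bids=[#1:5@105 #3:1@101] asks=[-]
After op 4 [order #4] limit_sell(price=97, qty=7): fills=#1x#4:5@105 #3x#4:1@101; bids=[-] asks=[#4:1@97]
After op 5 [order #5] limit_sell(price=101, qty=8): fills=none; bids=[-] asks=[#4:1@97 #5:8@101]
After op 6 cancel(order #5): fills=none; bids=[-] asks=[#4:1@97]
After op 7 [order #6] limit_sell(price=105, qty=6): fills=none; bids=[-] asks=[#4:1@97 #6:6@105]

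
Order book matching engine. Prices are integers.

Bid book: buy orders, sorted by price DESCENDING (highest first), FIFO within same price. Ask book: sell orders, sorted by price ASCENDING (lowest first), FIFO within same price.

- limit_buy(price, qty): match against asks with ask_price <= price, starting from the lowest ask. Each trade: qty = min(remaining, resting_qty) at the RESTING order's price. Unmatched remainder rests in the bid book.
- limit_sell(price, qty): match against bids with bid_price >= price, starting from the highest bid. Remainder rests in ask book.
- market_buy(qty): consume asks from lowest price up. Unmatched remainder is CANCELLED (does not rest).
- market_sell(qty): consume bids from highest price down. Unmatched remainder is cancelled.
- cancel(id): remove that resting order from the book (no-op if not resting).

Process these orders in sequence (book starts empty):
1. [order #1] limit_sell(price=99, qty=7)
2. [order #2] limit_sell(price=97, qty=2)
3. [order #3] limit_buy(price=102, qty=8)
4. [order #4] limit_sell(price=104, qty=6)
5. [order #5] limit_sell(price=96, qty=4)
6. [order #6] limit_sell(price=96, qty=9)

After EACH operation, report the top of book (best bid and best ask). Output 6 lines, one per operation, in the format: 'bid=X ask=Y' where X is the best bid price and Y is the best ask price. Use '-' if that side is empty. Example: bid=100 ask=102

Answer: bid=- ask=99
bid=- ask=97
bid=- ask=99
bid=- ask=99
bid=- ask=96
bid=- ask=96

Derivation:
After op 1 [order #1] limit_sell(price=99, qty=7): fills=none; bids=[-] asks=[#1:7@99]
After op 2 [order #2] limit_sell(price=97, qty=2): fills=none; bids=[-] asks=[#2:2@97 #1:7@99]
After op 3 [order #3] limit_buy(price=102, qty=8): fills=#3x#2:2@97 #3x#1:6@99; bids=[-] asks=[#1:1@99]
After op 4 [order #4] limit_sell(price=104, qty=6): fills=none; bids=[-] asks=[#1:1@99 #4:6@104]
After op 5 [order #5] limit_sell(price=96, qty=4): fills=none; bids=[-] asks=[#5:4@96 #1:1@99 #4:6@104]
After op 6 [order #6] limit_sell(price=96, qty=9): fills=none; bids=[-] asks=[#5:4@96 #6:9@96 #1:1@99 #4:6@104]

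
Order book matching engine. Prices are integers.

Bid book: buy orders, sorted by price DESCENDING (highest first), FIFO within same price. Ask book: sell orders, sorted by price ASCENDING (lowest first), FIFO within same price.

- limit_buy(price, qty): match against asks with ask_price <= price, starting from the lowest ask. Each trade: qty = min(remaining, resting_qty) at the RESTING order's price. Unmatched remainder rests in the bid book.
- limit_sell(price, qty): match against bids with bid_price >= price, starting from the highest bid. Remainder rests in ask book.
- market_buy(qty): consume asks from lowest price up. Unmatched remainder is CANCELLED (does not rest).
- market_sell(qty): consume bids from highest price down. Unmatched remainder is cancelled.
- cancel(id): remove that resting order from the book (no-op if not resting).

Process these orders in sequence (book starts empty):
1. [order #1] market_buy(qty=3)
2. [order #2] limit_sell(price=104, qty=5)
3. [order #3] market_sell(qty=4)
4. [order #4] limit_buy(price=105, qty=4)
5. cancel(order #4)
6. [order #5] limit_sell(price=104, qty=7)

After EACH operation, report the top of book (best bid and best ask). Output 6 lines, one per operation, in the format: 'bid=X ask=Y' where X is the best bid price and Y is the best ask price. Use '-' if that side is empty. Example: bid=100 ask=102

Answer: bid=- ask=-
bid=- ask=104
bid=- ask=104
bid=- ask=104
bid=- ask=104
bid=- ask=104

Derivation:
After op 1 [order #1] market_buy(qty=3): fills=none; bids=[-] asks=[-]
After op 2 [order #2] limit_sell(price=104, qty=5): fills=none; bids=[-] asks=[#2:5@104]
After op 3 [order #3] market_sell(qty=4): fills=none; bids=[-] asks=[#2:5@104]
After op 4 [order #4] limit_buy(price=105, qty=4): fills=#4x#2:4@104; bids=[-] asks=[#2:1@104]
After op 5 cancel(order #4): fills=none; bids=[-] asks=[#2:1@104]
After op 6 [order #5] limit_sell(price=104, qty=7): fills=none; bids=[-] asks=[#2:1@104 #5:7@104]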